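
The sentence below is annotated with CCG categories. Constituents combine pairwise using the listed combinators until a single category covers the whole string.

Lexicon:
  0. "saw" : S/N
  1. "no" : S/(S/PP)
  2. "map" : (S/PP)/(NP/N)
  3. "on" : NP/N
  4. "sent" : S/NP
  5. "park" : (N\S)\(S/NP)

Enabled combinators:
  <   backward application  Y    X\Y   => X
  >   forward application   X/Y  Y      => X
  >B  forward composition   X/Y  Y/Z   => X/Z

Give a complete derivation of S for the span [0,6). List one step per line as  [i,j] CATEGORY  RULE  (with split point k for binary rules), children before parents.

[0,6] S   >
  [0,1] "saw" : S/N
  [1,6] N   <
    [1,4] S   >
      [1,2] "no" : S/(S/PP)
      [2,4] S/PP   >
        [2,3] "map" : (S/PP)/(NP/N)
        [3,4] "on" : NP/N
    [4,6] N\S   <
      [4,5] "sent" : S/NP
      [5,6] "park" : (N\S)\(S/NP)

[0,1] S/N  lex  "saw"
[1,2] S/(S/PP)  lex  "no"
[2,3] (S/PP)/(NP/N)  lex  "map"
[3,4] NP/N  lex  "on"
[2,4] S/PP  >  k=3
[1,4] S  >  k=2
[4,5] S/NP  lex  "sent"
[5,6] (N\S)\(S/NP)  lex  "park"
[4,6] N\S  <  k=5
[1,6] N  <  k=4
[0,6] S  >  k=1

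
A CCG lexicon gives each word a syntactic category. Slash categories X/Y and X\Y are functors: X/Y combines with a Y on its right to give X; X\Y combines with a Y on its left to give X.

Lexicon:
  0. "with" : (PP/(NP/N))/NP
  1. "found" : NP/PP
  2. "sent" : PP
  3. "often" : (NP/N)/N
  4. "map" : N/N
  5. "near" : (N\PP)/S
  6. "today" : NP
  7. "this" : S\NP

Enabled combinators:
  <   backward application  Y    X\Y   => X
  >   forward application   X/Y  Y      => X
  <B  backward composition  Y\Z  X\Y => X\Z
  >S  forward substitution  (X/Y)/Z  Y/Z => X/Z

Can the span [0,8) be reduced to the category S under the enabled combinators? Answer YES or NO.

NO

(PP/(NP/N))/NP NP/PP PP (NP/N)/N N/N (N\PP)/S NP S\NP
CKY chart[0,8] = {N}; S ∉ chart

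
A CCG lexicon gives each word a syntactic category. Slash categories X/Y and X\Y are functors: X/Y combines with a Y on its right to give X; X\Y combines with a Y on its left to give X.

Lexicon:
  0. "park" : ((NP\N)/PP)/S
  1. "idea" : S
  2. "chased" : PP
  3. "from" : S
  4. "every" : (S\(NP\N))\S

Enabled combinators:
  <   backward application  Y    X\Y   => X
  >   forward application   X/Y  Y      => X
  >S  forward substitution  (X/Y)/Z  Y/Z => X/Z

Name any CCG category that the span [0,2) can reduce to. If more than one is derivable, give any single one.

(NP\N)/PP

[0,5] S   <
  [0,3] NP\N   >
    [0,2] (NP\N)/PP   >
      [0,1] "park" : ((NP\N)/PP)/S
      [1,2] "idea" : S
    [2,3] "chased" : PP
  [3,5] S\(NP\N)   <
    [3,4] "from" : S
    [4,5] "every" : (S\(NP\N))\S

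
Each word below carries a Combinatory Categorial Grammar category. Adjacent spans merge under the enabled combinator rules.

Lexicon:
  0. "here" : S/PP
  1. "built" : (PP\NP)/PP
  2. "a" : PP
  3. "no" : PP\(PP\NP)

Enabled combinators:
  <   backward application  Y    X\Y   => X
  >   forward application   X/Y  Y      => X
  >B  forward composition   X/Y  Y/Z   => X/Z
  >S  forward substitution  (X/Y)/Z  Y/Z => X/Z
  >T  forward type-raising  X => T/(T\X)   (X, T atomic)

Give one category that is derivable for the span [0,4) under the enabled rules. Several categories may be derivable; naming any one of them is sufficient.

[0,4] S   >
  [0,1] "here" : S/PP
  [1,4] PP   <
    [1,3] PP\NP   >
      [1,2] "built" : (PP\NP)/PP
      [2,3] "a" : PP
    [3,4] "no" : PP\(PP\NP)

S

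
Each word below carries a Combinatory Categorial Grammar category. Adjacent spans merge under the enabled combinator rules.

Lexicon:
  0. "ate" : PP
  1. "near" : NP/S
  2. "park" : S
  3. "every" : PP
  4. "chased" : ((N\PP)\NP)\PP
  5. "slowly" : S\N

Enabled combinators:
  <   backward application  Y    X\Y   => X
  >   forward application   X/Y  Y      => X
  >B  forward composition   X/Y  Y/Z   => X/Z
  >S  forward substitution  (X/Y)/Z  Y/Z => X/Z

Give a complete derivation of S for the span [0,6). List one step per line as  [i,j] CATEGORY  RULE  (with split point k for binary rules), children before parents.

[0,1] PP  lex  "ate"
[1,2] NP/S  lex  "near"
[2,3] S  lex  "park"
[1,3] NP  >  k=2
[3,4] PP  lex  "every"
[4,5] ((N\PP)\NP)\PP  lex  "chased"
[3,5] (N\PP)\NP  <  k=4
[1,5] N\PP  <  k=3
[0,5] N  <  k=1
[5,6] S\N  lex  "slowly"
[0,6] S  <  k=5

[0,6] S   <
  [0,5] N   <
    [0,1] "ate" : PP
    [1,5] N\PP   <
      [1,3] NP   >
        [1,2] "near" : NP/S
        [2,3] "park" : S
      [3,5] (N\PP)\NP   <
        [3,4] "every" : PP
        [4,5] "chased" : ((N\PP)\NP)\PP
  [5,6] "slowly" : S\N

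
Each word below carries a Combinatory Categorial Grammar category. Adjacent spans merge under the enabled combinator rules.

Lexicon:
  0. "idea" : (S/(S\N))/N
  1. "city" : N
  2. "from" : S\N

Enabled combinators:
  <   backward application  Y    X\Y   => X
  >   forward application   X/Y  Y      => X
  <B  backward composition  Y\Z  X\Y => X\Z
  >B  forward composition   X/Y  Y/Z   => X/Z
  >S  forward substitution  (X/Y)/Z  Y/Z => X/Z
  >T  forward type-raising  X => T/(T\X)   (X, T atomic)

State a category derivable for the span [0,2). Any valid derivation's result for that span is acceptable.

S/(S\N)

[0,3] S   >
  [0,2] S/(S\N)   >
    [0,1] "idea" : (S/(S\N))/N
    [1,2] "city" : N
  [2,3] "from" : S\N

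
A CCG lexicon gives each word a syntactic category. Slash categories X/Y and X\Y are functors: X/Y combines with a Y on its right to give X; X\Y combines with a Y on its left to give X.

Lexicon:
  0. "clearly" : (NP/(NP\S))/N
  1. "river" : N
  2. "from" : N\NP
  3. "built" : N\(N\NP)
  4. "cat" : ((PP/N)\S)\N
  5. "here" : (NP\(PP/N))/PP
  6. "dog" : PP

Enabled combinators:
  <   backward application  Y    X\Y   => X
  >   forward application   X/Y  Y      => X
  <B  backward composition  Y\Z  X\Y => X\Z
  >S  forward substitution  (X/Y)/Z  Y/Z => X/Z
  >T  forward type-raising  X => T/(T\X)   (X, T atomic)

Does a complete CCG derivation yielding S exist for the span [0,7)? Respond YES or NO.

NO

(NP/(NP\S))/N N N\NP N\(N\NP) ((PP/N)\S)\N (NP\(PP/N))/PP PP
CKY chart[0,7] = {N/(N\NP), NP, NP/(NP\NP), PP/(PP\NP), S/(S\NP)}; S ∉ chart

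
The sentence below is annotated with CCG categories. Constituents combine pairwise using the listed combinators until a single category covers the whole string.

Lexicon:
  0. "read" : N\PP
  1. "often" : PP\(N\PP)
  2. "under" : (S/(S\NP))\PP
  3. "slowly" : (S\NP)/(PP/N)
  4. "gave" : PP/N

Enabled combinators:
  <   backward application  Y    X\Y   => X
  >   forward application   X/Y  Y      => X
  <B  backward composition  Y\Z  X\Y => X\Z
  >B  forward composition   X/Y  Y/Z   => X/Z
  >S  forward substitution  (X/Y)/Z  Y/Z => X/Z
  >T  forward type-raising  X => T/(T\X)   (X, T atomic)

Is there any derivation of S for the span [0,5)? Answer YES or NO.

[0,5] S   >
  [0,3] S/(S\NP)   <
    [0,2] PP   <
      [0,1] "read" : N\PP
      [1,2] "often" : PP\(N\PP)
    [2,3] "under" : (S/(S\NP))\PP
  [3,5] S\NP   >
    [3,4] "slowly" : (S\NP)/(PP/N)
    [4,5] "gave" : PP/N

YES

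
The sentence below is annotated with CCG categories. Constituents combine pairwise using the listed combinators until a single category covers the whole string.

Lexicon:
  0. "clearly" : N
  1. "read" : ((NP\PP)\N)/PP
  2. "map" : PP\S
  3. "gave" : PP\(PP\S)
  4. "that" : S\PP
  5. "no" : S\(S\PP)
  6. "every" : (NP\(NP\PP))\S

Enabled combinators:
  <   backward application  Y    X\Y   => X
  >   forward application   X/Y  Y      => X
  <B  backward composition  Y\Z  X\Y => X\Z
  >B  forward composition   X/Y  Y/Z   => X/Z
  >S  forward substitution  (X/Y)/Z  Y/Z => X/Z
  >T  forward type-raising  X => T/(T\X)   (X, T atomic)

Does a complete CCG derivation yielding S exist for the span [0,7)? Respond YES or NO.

N ((NP\PP)\N)/PP PP\S PP\(PP\S) S\PP S\(S\PP) (NP\(NP\PP))\S
CKY chart[0,7] = {N/(N\NP), NP, NP/(NP\NP), PP/(PP\NP), S/(S\NP)}; S ∉ chart

NO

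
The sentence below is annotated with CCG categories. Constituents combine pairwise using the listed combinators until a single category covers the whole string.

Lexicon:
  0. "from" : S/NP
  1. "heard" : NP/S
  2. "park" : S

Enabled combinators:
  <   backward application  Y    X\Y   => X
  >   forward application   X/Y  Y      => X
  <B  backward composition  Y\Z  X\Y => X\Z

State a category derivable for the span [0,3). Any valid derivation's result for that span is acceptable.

[0,3] S   >
  [0,1] "from" : S/NP
  [1,3] NP   >
    [1,2] "heard" : NP/S
    [2,3] "park" : S

S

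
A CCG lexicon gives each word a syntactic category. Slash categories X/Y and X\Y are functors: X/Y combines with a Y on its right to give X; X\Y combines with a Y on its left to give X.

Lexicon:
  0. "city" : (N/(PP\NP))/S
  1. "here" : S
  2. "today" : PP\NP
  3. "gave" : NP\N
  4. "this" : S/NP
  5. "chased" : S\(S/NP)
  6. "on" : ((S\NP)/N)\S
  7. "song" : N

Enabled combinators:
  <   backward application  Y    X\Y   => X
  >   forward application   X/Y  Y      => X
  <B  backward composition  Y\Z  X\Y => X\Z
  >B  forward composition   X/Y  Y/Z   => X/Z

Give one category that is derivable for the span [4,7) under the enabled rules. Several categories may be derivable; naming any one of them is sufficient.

(S\NP)/N

[0,8] S   <
  [0,4] NP   <
    [0,3] N   >
      [0,2] N/(PP\NP)   >
        [0,1] "city" : (N/(PP\NP))/S
        [1,2] "here" : S
      [2,3] "today" : PP\NP
    [3,4] "gave" : NP\N
  [4,8] S\NP   >
    [4,7] (S\NP)/N   <
      [4,6] S   <
        [4,5] "this" : S/NP
        [5,6] "chased" : S\(S/NP)
      [6,7] "on" : ((S\NP)/N)\S
    [7,8] "song" : N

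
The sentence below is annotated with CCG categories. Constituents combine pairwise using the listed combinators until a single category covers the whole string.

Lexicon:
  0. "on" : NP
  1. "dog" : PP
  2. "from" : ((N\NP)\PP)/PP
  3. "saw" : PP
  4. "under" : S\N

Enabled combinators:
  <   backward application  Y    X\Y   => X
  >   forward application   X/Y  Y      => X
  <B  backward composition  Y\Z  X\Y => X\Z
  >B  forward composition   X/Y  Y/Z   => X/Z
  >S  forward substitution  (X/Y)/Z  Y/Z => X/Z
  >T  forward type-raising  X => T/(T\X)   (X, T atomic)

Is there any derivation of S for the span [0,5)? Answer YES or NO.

[0,5] S   <
  [0,4] N   >
    [0,1] N/(N\NP)   >T
      [0,1] "on" : NP
    [1,4] N\NP   <
      [1,2] "dog" : PP
      [2,4] (N\NP)\PP   >
        [2,3] "from" : ((N\NP)\PP)/PP
        [3,4] "saw" : PP
  [4,5] "under" : S\N

YES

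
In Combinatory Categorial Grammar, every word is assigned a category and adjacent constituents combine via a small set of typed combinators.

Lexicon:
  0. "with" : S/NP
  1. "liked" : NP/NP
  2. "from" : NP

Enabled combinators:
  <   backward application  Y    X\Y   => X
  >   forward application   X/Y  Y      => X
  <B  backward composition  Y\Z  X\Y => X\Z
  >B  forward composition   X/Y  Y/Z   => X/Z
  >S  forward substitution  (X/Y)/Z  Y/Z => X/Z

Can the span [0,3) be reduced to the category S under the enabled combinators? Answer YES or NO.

YES

[0,3] S   >
  [0,2] S/NP   >B
    [0,1] "with" : S/NP
    [1,2] "liked" : NP/NP
  [2,3] "from" : NP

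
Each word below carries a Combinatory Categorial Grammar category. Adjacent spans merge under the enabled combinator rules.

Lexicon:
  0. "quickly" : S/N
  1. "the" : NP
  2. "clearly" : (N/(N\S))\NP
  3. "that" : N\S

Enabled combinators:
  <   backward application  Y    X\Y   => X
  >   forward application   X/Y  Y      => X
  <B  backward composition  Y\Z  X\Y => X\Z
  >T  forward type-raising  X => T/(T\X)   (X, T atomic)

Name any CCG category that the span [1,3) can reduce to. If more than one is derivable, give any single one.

[0,4] S   >
  [0,1] "quickly" : S/N
  [1,4] N   >
    [1,3] N/(N\S)   <
      [1,2] "the" : NP
      [2,3] "clearly" : (N/(N\S))\NP
    [3,4] "that" : N\S

N/(N\S)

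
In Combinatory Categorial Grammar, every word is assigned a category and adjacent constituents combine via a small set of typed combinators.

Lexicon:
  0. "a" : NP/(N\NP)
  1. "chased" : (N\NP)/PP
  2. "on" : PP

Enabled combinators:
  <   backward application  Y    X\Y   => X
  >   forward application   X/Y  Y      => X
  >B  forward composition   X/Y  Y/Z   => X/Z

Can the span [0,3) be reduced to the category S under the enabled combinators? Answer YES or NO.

NP/(N\NP) (N\NP)/PP PP
CKY chart[0,3] = {NP}; S ∉ chart

NO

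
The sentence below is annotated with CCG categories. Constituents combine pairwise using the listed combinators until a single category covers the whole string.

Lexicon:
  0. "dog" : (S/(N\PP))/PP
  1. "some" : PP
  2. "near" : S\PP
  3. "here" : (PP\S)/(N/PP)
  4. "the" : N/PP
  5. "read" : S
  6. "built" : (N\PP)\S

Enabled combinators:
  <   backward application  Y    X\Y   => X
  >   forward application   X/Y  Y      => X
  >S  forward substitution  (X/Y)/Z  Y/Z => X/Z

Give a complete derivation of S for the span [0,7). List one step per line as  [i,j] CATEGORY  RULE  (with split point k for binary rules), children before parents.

[0,7] S   >
  [0,5] S/(N\PP)   >
    [0,1] "dog" : (S/(N\PP))/PP
    [1,5] PP   <
      [1,3] S   <
        [1,2] "some" : PP
        [2,3] "near" : S\PP
      [3,5] PP\S   >
        [3,4] "here" : (PP\S)/(N/PP)
        [4,5] "the" : N/PP
  [5,7] N\PP   <
    [5,6] "read" : S
    [6,7] "built" : (N\PP)\S

[0,1] (S/(N\PP))/PP  lex  "dog"
[1,2] PP  lex  "some"
[2,3] S\PP  lex  "near"
[1,3] S  <  k=2
[3,4] (PP\S)/(N/PP)  lex  "here"
[4,5] N/PP  lex  "the"
[3,5] PP\S  >  k=4
[1,5] PP  <  k=3
[0,5] S/(N\PP)  >  k=1
[5,6] S  lex  "read"
[6,7] (N\PP)\S  lex  "built"
[5,7] N\PP  <  k=6
[0,7] S  >  k=5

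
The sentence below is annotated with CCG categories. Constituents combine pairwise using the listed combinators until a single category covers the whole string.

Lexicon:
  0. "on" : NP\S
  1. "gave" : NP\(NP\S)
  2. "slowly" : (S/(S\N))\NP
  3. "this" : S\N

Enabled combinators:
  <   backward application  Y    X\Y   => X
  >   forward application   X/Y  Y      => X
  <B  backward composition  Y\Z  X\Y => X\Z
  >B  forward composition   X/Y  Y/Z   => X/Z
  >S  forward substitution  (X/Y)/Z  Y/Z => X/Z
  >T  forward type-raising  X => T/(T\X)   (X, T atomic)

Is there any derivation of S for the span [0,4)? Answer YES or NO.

YES

[0,4] S   >
  [0,3] S/(S\N)   <
    [0,2] NP   <
      [0,1] "on" : NP\S
      [1,2] "gave" : NP\(NP\S)
    [2,3] "slowly" : (S/(S\N))\NP
  [3,4] "this" : S\N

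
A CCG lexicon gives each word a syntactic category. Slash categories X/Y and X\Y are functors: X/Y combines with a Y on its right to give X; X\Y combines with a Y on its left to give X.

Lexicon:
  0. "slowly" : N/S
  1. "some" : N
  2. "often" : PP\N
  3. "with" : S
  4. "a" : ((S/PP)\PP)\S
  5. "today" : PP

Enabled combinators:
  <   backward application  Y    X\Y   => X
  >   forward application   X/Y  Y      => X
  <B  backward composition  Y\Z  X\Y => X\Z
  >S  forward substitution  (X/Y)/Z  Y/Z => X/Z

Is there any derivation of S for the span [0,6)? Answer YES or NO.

NO

N/S N PP\N S ((S/PP)\PP)\S PP
CKY chart[0,6] = {N}; S ∉ chart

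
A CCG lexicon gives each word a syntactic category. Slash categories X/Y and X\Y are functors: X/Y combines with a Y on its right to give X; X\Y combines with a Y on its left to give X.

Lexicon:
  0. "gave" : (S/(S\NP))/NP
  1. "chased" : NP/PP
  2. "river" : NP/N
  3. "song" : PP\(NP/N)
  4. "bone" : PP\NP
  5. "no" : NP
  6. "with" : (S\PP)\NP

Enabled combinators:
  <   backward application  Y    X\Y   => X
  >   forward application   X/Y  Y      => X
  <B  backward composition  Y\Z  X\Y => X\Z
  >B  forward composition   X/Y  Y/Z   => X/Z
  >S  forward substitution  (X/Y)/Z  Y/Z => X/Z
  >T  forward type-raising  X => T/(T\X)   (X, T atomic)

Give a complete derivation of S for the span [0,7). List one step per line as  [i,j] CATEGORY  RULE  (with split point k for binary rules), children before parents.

[0,1] (S/(S\NP))/NP  lex  "gave"
[1,2] NP/PP  lex  "chased"
[2,3] NP/N  lex  "river"
[3,4] PP\(NP/N)  lex  "song"
[2,4] PP  <  k=3
[1,4] NP  >  k=2
[0,4] S/(S\NP)  >  k=1
[4,5] PP\NP  lex  "bone"
[5,6] NP  lex  "no"
[6,7] (S\PP)\NP  lex  "with"
[5,7] S\PP  <  k=6
[4,7] S\NP  <B  k=5
[0,7] S  >  k=4

[0,7] S   >
  [0,4] S/(S\NP)   >
    [0,1] "gave" : (S/(S\NP))/NP
    [1,4] NP   >
      [1,2] "chased" : NP/PP
      [2,4] PP   <
        [2,3] "river" : NP/N
        [3,4] "song" : PP\(NP/N)
  [4,7] S\NP   <B
    [4,5] "bone" : PP\NP
    [5,7] S\PP   <
      [5,6] "no" : NP
      [6,7] "with" : (S\PP)\NP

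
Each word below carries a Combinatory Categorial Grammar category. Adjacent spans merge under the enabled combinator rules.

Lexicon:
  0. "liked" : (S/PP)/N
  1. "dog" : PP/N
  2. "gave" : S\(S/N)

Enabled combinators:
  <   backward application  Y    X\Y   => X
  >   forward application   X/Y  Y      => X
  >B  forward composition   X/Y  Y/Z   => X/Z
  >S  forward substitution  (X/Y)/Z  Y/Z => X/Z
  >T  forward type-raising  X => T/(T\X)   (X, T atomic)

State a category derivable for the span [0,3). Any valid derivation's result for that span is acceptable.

S

[0,3] S   <
  [0,2] S/N   >S
    [0,1] "liked" : (S/PP)/N
    [1,2] "dog" : PP/N
  [2,3] "gave" : S\(S/N)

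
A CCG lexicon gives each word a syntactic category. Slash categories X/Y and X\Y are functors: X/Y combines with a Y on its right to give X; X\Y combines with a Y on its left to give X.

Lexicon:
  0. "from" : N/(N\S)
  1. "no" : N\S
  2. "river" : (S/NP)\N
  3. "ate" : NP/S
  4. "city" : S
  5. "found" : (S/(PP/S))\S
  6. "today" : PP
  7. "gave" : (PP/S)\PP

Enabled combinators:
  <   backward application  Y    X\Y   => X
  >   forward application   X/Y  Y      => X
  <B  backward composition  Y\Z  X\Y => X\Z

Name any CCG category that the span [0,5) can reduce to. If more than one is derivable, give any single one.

[0,8] S   >
  [0,6] S/(PP/S)   <
    [0,5] S   >
      [0,3] S/NP   <
        [0,2] N   >
          [0,1] "from" : N/(N\S)
          [1,2] "no" : N\S
        [2,3] "river" : (S/NP)\N
      [3,5] NP   >
        [3,4] "ate" : NP/S
        [4,5] "city" : S
    [5,6] "found" : (S/(PP/S))\S
  [6,8] PP/S   <
    [6,7] "today" : PP
    [7,8] "gave" : (PP/S)\PP

S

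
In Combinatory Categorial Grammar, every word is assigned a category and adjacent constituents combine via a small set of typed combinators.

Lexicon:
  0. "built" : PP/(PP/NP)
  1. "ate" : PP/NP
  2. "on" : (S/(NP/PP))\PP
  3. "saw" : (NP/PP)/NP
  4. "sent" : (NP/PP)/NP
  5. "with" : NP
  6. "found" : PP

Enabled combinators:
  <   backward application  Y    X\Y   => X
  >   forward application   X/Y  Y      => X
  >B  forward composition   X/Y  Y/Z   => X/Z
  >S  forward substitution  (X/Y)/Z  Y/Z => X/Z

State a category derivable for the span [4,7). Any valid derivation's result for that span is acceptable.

[0,7] S   >
  [0,3] S/(NP/PP)   <
    [0,2] PP   >
      [0,1] "built" : PP/(PP/NP)
      [1,2] "ate" : PP/NP
    [2,3] "on" : (S/(NP/PP))\PP
  [3,7] NP/PP   >
    [3,4] "saw" : (NP/PP)/NP
    [4,7] NP   >
      [4,6] NP/PP   >
        [4,5] "sent" : (NP/PP)/NP
        [5,6] "with" : NP
      [6,7] "found" : PP

NP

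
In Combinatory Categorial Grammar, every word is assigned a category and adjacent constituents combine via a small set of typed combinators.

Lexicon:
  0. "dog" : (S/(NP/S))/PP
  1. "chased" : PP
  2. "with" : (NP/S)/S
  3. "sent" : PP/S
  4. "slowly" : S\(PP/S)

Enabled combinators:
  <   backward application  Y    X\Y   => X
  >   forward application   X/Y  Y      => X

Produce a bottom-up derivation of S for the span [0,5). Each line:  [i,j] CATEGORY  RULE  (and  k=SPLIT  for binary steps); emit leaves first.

[0,1] (S/(NP/S))/PP  lex  "dog"
[1,2] PP  lex  "chased"
[0,2] S/(NP/S)  >  k=1
[2,3] (NP/S)/S  lex  "with"
[3,4] PP/S  lex  "sent"
[4,5] S\(PP/S)  lex  "slowly"
[3,5] S  <  k=4
[2,5] NP/S  >  k=3
[0,5] S  >  k=2

[0,5] S   >
  [0,2] S/(NP/S)   >
    [0,1] "dog" : (S/(NP/S))/PP
    [1,2] "chased" : PP
  [2,5] NP/S   >
    [2,3] "with" : (NP/S)/S
    [3,5] S   <
      [3,4] "sent" : PP/S
      [4,5] "slowly" : S\(PP/S)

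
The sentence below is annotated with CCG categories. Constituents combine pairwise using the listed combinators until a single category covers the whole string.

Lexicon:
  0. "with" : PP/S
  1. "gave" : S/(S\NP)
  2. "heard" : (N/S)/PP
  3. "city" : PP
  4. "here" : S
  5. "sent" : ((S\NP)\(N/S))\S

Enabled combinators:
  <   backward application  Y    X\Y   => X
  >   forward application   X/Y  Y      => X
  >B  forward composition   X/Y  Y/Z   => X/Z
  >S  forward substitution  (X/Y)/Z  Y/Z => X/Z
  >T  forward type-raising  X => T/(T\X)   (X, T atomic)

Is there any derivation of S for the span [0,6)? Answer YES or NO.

PP/S S/(S\NP) (N/S)/PP PP S ((S\NP)\(N/S))\S
CKY chart[0,6] = {N/(N\PP), NP/(NP\PP), PP, PP/(PP\PP), PP/(S\S), S/(S\PP)}; S ∉ chart

NO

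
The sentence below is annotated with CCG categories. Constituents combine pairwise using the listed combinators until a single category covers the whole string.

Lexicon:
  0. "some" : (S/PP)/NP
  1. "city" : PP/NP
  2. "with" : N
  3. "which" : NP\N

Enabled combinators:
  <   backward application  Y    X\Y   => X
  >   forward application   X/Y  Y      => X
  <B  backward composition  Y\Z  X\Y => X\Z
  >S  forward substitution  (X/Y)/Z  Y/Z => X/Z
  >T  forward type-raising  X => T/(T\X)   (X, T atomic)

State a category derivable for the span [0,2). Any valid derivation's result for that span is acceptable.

S/NP

[0,4] S   >
  [0,2] S/NP   >S
    [0,1] "some" : (S/PP)/NP
    [1,2] "city" : PP/NP
  [2,4] NP   >
    [2,3] NP/(NP\N)   >T
      [2,3] "with" : N
    [3,4] "which" : NP\N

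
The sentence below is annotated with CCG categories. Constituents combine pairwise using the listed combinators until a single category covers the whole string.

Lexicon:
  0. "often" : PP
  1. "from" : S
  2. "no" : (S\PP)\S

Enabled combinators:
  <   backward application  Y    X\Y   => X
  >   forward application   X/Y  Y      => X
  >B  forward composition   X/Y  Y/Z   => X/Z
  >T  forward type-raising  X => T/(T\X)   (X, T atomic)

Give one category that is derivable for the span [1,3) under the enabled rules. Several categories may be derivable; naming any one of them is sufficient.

S\PP

[0,3] S   <
  [0,1] "often" : PP
  [1,3] S\PP   <
    [1,2] "from" : S
    [2,3] "no" : (S\PP)\S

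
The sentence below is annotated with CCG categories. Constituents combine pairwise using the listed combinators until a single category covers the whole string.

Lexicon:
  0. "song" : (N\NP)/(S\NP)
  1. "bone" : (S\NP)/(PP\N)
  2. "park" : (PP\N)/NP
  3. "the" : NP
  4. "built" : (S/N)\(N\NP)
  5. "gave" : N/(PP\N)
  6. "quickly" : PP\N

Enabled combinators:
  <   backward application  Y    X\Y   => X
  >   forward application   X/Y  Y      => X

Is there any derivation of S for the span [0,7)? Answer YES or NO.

[0,7] S   >
  [0,5] S/N   <
    [0,4] N\NP   >
      [0,1] "song" : (N\NP)/(S\NP)
      [1,4] S\NP   >
        [1,2] "bone" : (S\NP)/(PP\N)
        [2,4] PP\N   >
          [2,3] "park" : (PP\N)/NP
          [3,4] "the" : NP
    [4,5] "built" : (S/N)\(N\NP)
  [5,7] N   >
    [5,6] "gave" : N/(PP\N)
    [6,7] "quickly" : PP\N

YES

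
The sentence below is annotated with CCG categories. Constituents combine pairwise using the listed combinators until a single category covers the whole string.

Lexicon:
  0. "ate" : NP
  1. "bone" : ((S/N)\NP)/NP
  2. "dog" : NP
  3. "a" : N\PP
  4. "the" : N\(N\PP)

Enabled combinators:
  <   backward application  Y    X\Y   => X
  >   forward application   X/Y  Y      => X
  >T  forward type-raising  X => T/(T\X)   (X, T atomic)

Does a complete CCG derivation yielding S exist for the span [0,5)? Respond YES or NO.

[0,5] S   >
  [0,3] S/N   <
    [0,1] "ate" : NP
    [1,3] (S/N)\NP   >
      [1,2] "bone" : ((S/N)\NP)/NP
      [2,3] "dog" : NP
  [3,5] N   <
    [3,4] "a" : N\PP
    [4,5] "the" : N\(N\PP)

YES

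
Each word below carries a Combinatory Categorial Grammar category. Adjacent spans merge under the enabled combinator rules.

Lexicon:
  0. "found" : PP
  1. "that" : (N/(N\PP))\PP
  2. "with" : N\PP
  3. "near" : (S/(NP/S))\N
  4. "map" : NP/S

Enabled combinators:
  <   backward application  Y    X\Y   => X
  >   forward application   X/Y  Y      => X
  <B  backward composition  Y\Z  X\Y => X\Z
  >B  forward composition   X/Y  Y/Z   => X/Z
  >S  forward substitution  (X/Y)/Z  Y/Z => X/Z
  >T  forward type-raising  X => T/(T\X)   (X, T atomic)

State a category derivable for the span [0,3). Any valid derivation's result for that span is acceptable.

N

[0,5] S   >
  [0,4] S/(NP/S)   <
    [0,3] N   >
      [0,2] N/(N\PP)   <
        [0,1] "found" : PP
        [1,2] "that" : (N/(N\PP))\PP
      [2,3] "with" : N\PP
    [3,4] "near" : (S/(NP/S))\N
  [4,5] "map" : NP/S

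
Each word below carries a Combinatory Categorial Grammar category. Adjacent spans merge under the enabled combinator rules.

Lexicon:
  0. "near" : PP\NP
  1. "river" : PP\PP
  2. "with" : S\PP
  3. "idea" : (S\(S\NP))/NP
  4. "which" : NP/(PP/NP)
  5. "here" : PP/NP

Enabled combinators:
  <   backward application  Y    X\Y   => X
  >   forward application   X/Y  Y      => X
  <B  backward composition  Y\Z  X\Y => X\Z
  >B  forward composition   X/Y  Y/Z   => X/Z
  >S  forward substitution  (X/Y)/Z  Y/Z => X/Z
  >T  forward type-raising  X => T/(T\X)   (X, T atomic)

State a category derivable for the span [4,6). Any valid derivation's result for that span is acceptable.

[0,6] S   <
  [0,3] S\NP   <B
    [0,1] "near" : PP\NP
    [1,3] S\PP   <B
      [1,2] "river" : PP\PP
      [2,3] "with" : S\PP
  [3,6] S\(S\NP)   >
    [3,4] "idea" : (S\(S\NP))/NP
    [4,6] NP   >
      [4,5] "which" : NP/(PP/NP)
      [5,6] "here" : PP/NP

NP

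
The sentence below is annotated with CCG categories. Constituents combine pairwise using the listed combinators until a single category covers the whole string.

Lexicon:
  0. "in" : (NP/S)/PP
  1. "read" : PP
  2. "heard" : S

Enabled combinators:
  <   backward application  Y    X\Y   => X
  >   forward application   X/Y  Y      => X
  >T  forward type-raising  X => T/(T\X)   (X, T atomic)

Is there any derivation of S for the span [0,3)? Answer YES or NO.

(NP/S)/PP PP S
CKY chart[0,3] = {N/(N\NP), NP, NP/(NP\NP), PP/(PP\NP), S/(S\NP)}; S ∉ chart

NO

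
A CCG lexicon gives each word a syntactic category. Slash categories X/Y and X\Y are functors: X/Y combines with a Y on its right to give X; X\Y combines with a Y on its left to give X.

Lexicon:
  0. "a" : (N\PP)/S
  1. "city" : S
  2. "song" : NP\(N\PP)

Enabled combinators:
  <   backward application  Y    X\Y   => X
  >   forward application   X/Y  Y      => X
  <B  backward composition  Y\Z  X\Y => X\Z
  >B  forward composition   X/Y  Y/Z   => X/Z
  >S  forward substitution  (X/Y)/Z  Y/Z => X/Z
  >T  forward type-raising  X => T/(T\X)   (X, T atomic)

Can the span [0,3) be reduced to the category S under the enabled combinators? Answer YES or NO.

NO

(N\PP)/S S NP\(N\PP)
CKY chart[0,3] = {N/(N\NP), NP, NP/(NP\NP), PP/(PP\NP), S/(S\NP)}; S ∉ chart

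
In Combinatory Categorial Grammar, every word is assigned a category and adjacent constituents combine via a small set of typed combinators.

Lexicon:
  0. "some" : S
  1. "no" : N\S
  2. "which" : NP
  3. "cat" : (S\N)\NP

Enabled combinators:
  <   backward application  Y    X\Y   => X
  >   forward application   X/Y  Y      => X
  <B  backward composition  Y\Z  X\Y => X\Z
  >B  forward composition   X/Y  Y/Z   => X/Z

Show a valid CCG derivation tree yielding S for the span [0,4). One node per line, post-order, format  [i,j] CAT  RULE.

[0,4] S   <
  [0,2] N   <
    [0,1] "some" : S
    [1,2] "no" : N\S
  [2,4] S\N   <
    [2,3] "which" : NP
    [3,4] "cat" : (S\N)\NP

[0,1] S  lex  "some"
[1,2] N\S  lex  "no"
[0,2] N  <  k=1
[2,3] NP  lex  "which"
[3,4] (S\N)\NP  lex  "cat"
[2,4] S\N  <  k=3
[0,4] S  <  k=2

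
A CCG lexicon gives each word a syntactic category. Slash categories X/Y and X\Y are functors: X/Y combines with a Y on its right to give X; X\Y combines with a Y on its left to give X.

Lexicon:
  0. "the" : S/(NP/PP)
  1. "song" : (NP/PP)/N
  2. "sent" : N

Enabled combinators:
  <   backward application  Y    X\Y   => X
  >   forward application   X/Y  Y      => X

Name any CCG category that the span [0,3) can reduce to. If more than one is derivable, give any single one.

S

[0,3] S   >
  [0,1] "the" : S/(NP/PP)
  [1,3] NP/PP   >
    [1,2] "song" : (NP/PP)/N
    [2,3] "sent" : N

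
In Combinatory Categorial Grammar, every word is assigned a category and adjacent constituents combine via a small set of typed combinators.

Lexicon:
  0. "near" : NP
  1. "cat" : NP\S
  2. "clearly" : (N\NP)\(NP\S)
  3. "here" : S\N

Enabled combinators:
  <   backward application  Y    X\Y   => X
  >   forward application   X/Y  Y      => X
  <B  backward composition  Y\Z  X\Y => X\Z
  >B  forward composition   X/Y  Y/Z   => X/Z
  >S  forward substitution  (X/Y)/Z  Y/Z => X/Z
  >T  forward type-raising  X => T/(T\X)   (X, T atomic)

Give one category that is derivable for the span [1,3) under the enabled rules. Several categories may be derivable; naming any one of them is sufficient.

N\NP

[0,4] S   <
  [0,3] N   <
    [0,1] "near" : NP
    [1,3] N\NP   <
      [1,2] "cat" : NP\S
      [2,3] "clearly" : (N\NP)\(NP\S)
  [3,4] "here" : S\N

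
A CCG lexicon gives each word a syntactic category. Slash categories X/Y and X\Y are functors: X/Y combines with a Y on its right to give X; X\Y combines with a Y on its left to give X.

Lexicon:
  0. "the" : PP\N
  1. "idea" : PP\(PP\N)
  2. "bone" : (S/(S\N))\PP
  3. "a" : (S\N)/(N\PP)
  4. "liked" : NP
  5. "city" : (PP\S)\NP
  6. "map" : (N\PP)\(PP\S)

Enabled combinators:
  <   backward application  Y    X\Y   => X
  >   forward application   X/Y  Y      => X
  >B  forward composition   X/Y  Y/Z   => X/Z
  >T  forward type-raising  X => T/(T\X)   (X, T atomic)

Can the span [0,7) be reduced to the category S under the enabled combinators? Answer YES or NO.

YES

[0,7] S   >
  [0,3] S/(S\N)   <
    [0,2] PP   <
      [0,1] "the" : PP\N
      [1,2] "idea" : PP\(PP\N)
    [2,3] "bone" : (S/(S\N))\PP
  [3,7] S\N   >
    [3,4] "a" : (S\N)/(N\PP)
    [4,7] N\PP   <
      [4,6] PP\S   <
        [4,5] "liked" : NP
        [5,6] "city" : (PP\S)\NP
      [6,7] "map" : (N\PP)\(PP\S)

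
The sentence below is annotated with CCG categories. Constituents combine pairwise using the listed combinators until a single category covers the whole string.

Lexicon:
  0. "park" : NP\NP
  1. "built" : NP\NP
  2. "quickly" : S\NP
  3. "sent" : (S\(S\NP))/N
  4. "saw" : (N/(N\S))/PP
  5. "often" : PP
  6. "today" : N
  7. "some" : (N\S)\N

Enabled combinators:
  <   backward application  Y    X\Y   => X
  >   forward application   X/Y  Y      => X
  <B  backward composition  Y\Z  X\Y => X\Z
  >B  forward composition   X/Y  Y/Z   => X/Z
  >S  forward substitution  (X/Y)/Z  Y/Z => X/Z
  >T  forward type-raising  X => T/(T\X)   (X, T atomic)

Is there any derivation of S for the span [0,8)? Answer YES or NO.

[0,8] S   <
  [0,3] S\NP   <B
    [0,1] "park" : NP\NP
    [1,3] S\NP   <B
      [1,2] "built" : NP\NP
      [2,3] "quickly" : S\NP
  [3,8] S\(S\NP)   >
    [3,4] "sent" : (S\(S\NP))/N
    [4,8] N   >
      [4,6] N/(N\S)   >
        [4,5] "saw" : (N/(N\S))/PP
        [5,6] "often" : PP
      [6,8] N\S   <
        [6,7] "today" : N
        [7,8] "some" : (N\S)\N

YES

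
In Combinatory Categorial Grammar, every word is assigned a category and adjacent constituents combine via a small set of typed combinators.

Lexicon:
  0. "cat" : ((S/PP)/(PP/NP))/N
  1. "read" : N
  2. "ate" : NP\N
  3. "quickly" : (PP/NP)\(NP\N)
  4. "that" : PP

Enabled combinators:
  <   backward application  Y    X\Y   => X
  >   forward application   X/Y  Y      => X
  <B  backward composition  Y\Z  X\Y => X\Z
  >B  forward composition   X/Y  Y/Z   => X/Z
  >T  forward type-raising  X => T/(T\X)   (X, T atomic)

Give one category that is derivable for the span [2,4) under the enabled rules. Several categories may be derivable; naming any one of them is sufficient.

[0,5] S   >
  [0,4] S/PP   >
    [0,2] (S/PP)/(PP/NP)   >
      [0,1] "cat" : ((S/PP)/(PP/NP))/N
      [1,2] "read" : N
    [2,4] PP/NP   <
      [2,3] "ate" : NP\N
      [3,4] "quickly" : (PP/NP)\(NP\N)
  [4,5] "that" : PP

PP/NP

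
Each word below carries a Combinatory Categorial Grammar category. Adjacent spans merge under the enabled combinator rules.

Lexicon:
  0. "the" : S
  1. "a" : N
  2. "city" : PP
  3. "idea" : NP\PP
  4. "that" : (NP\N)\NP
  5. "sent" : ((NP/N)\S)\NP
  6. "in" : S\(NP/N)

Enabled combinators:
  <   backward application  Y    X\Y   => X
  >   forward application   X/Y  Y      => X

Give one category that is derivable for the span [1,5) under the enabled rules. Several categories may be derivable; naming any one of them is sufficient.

NP

[0,7] S   <
  [0,6] NP/N   <
    [0,1] "the" : S
    [1,6] (NP/N)\S   <
      [1,5] NP   <
        [1,2] "a" : N
        [2,5] NP\N   <
          [2,4] NP   <
            [2,3] "city" : PP
            [3,4] "idea" : NP\PP
          [4,5] "that" : (NP\N)\NP
      [5,6] "sent" : ((NP/N)\S)\NP
  [6,7] "in" : S\(NP/N)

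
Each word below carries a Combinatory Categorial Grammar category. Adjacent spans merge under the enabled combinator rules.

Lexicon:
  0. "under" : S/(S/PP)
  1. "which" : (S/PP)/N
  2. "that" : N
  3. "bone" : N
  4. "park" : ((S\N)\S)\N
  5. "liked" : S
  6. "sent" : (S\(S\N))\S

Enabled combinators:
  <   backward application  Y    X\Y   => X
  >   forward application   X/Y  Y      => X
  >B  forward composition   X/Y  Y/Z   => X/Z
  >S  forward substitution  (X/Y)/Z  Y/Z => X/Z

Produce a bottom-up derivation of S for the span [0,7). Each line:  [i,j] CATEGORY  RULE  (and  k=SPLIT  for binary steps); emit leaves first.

[0,7] S   <
  [0,5] S\N   <
    [0,3] S   >
      [0,1] "under" : S/(S/PP)
      [1,3] S/PP   >
        [1,2] "which" : (S/PP)/N
        [2,3] "that" : N
    [3,5] (S\N)\S   <
      [3,4] "bone" : N
      [4,5] "park" : ((S\N)\S)\N
  [5,7] S\(S\N)   <
    [5,6] "liked" : S
    [6,7] "sent" : (S\(S\N))\S

[0,1] S/(S/PP)  lex  "under"
[1,2] (S/PP)/N  lex  "which"
[2,3] N  lex  "that"
[1,3] S/PP  >  k=2
[0,3] S  >  k=1
[3,4] N  lex  "bone"
[4,5] ((S\N)\S)\N  lex  "park"
[3,5] (S\N)\S  <  k=4
[0,5] S\N  <  k=3
[5,6] S  lex  "liked"
[6,7] (S\(S\N))\S  lex  "sent"
[5,7] S\(S\N)  <  k=6
[0,7] S  <  k=5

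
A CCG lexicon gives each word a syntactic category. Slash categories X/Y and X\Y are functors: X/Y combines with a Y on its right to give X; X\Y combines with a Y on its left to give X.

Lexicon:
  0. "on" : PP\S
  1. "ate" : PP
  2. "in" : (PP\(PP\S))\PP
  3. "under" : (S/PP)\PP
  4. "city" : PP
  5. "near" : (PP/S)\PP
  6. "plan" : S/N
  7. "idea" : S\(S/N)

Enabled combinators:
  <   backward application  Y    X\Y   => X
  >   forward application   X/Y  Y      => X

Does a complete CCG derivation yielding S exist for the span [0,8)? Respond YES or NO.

[0,8] S   >
  [0,4] S/PP   <
    [0,3] PP   <
      [0,1] "on" : PP\S
      [1,3] PP\(PP\S)   <
        [1,2] "ate" : PP
        [2,3] "in" : (PP\(PP\S))\PP
    [3,4] "under" : (S/PP)\PP
  [4,8] PP   >
    [4,6] PP/S   <
      [4,5] "city" : PP
      [5,6] "near" : (PP/S)\PP
    [6,8] S   <
      [6,7] "plan" : S/N
      [7,8] "idea" : S\(S/N)

YES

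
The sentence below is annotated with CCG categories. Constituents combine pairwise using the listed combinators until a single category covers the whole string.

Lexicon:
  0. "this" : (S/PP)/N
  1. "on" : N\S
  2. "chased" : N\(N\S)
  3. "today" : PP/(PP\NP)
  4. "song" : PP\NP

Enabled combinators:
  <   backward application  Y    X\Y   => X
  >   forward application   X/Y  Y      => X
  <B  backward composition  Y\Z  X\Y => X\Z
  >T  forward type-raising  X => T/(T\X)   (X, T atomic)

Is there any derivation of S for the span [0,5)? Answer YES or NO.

YES

[0,5] S   >
  [0,3] S/PP   >
    [0,1] "this" : (S/PP)/N
    [1,3] N   <
      [1,2] "on" : N\S
      [2,3] "chased" : N\(N\S)
  [3,5] PP   >
    [3,4] "today" : PP/(PP\NP)
    [4,5] "song" : PP\NP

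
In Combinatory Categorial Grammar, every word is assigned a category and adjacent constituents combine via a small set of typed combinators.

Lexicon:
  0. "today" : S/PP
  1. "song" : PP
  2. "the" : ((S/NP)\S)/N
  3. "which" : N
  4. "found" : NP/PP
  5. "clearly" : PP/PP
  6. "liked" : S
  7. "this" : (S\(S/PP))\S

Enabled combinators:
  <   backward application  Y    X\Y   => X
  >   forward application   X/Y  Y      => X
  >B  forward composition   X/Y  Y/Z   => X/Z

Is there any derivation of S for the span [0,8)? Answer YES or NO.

YES

[0,8] S   <
  [0,6] S/PP   >B
    [0,4] S/NP   <
      [0,2] S   >
        [0,1] "today" : S/PP
        [1,2] "song" : PP
      [2,4] (S/NP)\S   >
        [2,3] "the" : ((S/NP)\S)/N
        [3,4] "which" : N
    [4,6] NP/PP   >B
      [4,5] "found" : NP/PP
      [5,6] "clearly" : PP/PP
  [6,8] S\(S/PP)   <
    [6,7] "liked" : S
    [7,8] "this" : (S\(S/PP))\S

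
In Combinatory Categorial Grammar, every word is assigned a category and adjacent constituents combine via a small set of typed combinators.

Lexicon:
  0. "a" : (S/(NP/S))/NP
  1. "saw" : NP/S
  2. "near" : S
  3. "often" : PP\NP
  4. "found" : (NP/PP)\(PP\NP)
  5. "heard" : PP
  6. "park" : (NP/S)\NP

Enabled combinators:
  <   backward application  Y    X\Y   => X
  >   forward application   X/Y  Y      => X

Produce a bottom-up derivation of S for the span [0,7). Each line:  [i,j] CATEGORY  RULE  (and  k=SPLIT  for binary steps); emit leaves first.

[0,7] S   >
  [0,3] S/(NP/S)   >
    [0,1] "a" : (S/(NP/S))/NP
    [1,3] NP   >
      [1,2] "saw" : NP/S
      [2,3] "near" : S
  [3,7] NP/S   <
    [3,6] NP   >
      [3,5] NP/PP   <
        [3,4] "often" : PP\NP
        [4,5] "found" : (NP/PP)\(PP\NP)
      [5,6] "heard" : PP
    [6,7] "park" : (NP/S)\NP

[0,1] (S/(NP/S))/NP  lex  "a"
[1,2] NP/S  lex  "saw"
[2,3] S  lex  "near"
[1,3] NP  >  k=2
[0,3] S/(NP/S)  >  k=1
[3,4] PP\NP  lex  "often"
[4,5] (NP/PP)\(PP\NP)  lex  "found"
[3,5] NP/PP  <  k=4
[5,6] PP  lex  "heard"
[3,6] NP  >  k=5
[6,7] (NP/S)\NP  lex  "park"
[3,7] NP/S  <  k=6
[0,7] S  >  k=3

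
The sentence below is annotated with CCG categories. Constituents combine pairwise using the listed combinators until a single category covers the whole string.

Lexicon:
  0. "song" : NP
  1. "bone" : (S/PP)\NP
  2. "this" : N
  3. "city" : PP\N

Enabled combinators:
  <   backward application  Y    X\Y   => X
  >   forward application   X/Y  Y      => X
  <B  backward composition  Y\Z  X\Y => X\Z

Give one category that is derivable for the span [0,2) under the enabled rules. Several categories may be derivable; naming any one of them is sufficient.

[0,4] S   >
  [0,2] S/PP   <
    [0,1] "song" : NP
    [1,2] "bone" : (S/PP)\NP
  [2,4] PP   <
    [2,3] "this" : N
    [3,4] "city" : PP\N

S/PP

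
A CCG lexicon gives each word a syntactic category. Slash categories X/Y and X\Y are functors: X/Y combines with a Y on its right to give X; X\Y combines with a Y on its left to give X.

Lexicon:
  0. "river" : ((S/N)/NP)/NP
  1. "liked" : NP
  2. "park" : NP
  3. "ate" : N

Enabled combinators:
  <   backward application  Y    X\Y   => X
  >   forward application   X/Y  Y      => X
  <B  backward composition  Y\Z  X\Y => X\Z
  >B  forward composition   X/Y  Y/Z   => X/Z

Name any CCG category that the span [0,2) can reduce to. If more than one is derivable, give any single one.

(S/N)/NP

[0,4] S   >
  [0,3] S/N   >
    [0,2] (S/N)/NP   >
      [0,1] "river" : ((S/N)/NP)/NP
      [1,2] "liked" : NP
    [2,3] "park" : NP
  [3,4] "ate" : N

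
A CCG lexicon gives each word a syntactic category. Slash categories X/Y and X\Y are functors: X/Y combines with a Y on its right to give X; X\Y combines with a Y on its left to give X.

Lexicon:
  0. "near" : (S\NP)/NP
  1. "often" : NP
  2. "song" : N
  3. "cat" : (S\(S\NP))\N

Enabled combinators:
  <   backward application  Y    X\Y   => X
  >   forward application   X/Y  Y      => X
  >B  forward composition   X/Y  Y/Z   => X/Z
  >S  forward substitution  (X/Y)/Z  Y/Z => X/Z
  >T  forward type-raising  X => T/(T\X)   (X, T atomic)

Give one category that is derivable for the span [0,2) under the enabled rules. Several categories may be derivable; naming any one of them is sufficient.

[0,4] S   <
  [0,2] S\NP   >
    [0,1] "near" : (S\NP)/NP
    [1,2] "often" : NP
  [2,4] S\(S\NP)   <
    [2,3] "song" : N
    [3,4] "cat" : (S\(S\NP))\N

S\NP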